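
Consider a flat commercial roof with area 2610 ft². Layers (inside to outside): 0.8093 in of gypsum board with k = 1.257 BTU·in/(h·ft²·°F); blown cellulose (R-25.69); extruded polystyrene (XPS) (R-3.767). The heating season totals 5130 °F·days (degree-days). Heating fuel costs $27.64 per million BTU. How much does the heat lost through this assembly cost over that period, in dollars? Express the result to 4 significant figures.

295.1 dollars

0.8093/1.257 = 0.64383
R_total = 0.64383 + 25.69 + 3.767 = 30.101 ft²·°F·h/BTU
E = A × HDD × 24 / R = 2610 × 5130 × 24 / 30.101 = 10676000 BTU
Cost = 10676000/10⁶ × 27.64 = $295.07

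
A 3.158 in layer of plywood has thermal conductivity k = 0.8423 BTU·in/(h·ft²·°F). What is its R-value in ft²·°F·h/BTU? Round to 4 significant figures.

3.749 ft²·°F·h/BTU

R = L/k = 3.158/0.8423 = 3.7493 ft²·°F·h/BTU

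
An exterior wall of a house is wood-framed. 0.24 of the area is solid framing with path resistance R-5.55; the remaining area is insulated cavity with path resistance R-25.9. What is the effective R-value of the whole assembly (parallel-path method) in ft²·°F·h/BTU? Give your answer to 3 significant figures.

13.8 ft²·°F·h/BTU

U_eff = 0.76/25.9 + 0.24/5.55 = 0.02934 + 0.04324 = 0.07259
R_eff = 1/U_eff = 13.78 ft²·°F·h/BTU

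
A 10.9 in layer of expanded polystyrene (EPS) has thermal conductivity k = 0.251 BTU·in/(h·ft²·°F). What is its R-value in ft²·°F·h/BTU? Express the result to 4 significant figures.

R = L/k = 10.9/0.251 = 43.426 ft²·°F·h/BTU

43.43 ft²·°F·h/BTU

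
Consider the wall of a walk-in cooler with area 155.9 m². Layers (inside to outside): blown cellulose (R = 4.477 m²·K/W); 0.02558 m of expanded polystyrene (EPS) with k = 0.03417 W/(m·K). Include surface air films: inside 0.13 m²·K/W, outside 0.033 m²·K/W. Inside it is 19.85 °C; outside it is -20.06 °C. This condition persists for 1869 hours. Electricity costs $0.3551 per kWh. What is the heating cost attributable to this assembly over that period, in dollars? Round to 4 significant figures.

766.3 dollars

0.02558/0.03417 = 0.74861
R_total = 0.13 + 4.477 + 0.74861 + 0.033 = 5.3886 m²·K/W
Q = 155.9 × (19.85 − (-20.06)) / 5.3886 = 1154.7 W
E = 1154.7 W × 1869 h / 1000 = 2158 kWh
Cost = 2158 × 0.3551 = $766.32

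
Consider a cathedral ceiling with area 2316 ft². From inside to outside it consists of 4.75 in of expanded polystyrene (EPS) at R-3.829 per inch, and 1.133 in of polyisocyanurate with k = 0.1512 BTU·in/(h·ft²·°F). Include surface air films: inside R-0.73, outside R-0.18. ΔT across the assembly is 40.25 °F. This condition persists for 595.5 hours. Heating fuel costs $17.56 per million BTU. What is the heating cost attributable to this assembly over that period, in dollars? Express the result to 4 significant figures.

36.66 dollars

4.75 × 3.829 = 18.188
1.133/0.1512 = 7.4934
R_total = 0.73 + 18.188 + 7.4934 + 0.18 = 26.591 ft²·°F·h/BTU
Q = 2316 × 40.25 / 26.591 = 3505.6 BTU/h
E = 3505.6 × 595.5 = 2087600 BTU
Cost = 2087600/10⁶ × 17.56 = $36.658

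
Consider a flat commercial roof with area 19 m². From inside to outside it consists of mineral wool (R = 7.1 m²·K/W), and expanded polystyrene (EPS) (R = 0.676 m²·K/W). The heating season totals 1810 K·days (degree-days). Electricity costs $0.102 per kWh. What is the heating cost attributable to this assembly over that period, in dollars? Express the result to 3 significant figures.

10.8 dollars

R_total = 7.1 + 0.676 = 7.776 m²·K/W
E = A × HDD × 24 / R / 1000 = 19 × 1810 × 24 / 7.776 / 1000 = 106.1 kWh
Cost = 106.1 × 0.102 = $10.83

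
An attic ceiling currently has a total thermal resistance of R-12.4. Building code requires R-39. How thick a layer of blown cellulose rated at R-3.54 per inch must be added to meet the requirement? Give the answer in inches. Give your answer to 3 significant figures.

7.51 in

ΔR = 39 − 12.4 = 26.6 ft²·°F·h/BTU
L = ΔR / (R/in) = 26.6/3.54 = 7.514 in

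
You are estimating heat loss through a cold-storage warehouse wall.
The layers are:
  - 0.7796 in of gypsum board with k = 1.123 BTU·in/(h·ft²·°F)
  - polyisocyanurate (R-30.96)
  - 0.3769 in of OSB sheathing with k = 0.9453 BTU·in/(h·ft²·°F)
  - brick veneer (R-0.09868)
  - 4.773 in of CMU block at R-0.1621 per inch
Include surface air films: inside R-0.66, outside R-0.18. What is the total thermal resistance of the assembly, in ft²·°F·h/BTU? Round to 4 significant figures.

0.7796/1.123 = 0.69421
0.3769/0.9453 = 0.39871
4.773 × 0.1621 = 0.7737
R_total = 0.66 + 0.69421 + 30.96 + 0.39871 + 0.09868 + 0.7737 + 0.18 = 33.765 ft²·°F·h/BTU

33.77 ft²·°F·h/BTU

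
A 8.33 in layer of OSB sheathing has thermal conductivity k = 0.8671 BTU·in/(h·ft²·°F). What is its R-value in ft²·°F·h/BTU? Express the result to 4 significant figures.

9.607 ft²·°F·h/BTU

R = L/k = 8.33/0.8671 = 9.6067 ft²·°F·h/BTU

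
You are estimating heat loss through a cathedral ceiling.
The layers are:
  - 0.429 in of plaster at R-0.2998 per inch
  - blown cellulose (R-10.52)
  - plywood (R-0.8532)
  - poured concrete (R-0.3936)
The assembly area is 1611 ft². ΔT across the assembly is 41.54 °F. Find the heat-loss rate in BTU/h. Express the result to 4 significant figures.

5626 BTU/h

0.429 × 0.2998 = 0.12861
R_total = 0.12861 + 10.52 + 0.8532 + 0.3936 = 11.895 ft²·°F·h/BTU
Q = A·ΔT/R = 1611 × 41.54 / 11.895 = 5625.8 BTU/h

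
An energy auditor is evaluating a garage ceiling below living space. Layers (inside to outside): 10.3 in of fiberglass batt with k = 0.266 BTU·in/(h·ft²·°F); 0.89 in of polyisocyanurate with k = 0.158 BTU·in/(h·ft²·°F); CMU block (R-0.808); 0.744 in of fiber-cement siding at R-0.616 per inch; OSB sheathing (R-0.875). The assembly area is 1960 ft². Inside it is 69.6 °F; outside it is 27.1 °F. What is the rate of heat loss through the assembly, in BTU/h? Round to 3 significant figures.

10.3/0.266 = 38.72
0.89/0.158 = 5.633
0.744 × 0.616 = 0.4583
R_total = 38.72 + 5.633 + 0.808 + 0.4583 + 0.875 = 46.5 ft²·°F·h/BTU
Q = A·ΔT/R = 1960 × (69.6 − 27.1) / 46.5 = 1792 BTU/h

1790 BTU/h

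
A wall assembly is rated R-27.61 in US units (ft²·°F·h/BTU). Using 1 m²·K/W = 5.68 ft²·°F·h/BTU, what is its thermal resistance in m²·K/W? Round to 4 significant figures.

R_SI = 27.61/5.68 = 4.8609

4.861 m²·K/W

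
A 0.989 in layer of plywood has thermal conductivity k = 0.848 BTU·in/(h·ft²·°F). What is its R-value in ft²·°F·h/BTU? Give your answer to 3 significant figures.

1.17 ft²·°F·h/BTU

R = L/k = 0.989/0.848 = 1.166 ft²·°F·h/BTU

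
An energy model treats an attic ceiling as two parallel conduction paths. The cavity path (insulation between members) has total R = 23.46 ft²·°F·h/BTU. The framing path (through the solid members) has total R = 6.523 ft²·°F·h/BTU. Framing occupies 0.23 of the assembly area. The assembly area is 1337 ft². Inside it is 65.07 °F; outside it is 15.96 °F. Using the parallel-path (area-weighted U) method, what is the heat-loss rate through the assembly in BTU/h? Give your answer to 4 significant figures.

4470 BTU/h

U_eff = 0.77/23.46 + 0.23/6.523 = 0.032822 + 0.03526 = 0.068082
R_eff = 1/U_eff = 14.688 ft²·°F·h/BTU
Q = 1337 × (65.07 − 15.96) / 14.688 = 4470.2 BTU/h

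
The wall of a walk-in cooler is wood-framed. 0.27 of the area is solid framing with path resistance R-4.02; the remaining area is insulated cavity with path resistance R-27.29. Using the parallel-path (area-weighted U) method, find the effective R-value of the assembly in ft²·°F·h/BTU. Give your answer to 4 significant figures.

U_eff = 0.73/27.29 + 0.27/4.02 = 0.02675 + 0.067164 = 0.093914
R_eff = 1/U_eff = 10.648 ft²·°F·h/BTU

10.65 ft²·°F·h/BTU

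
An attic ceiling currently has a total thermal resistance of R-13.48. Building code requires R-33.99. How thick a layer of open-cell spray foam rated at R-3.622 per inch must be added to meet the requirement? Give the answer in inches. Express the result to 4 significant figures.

5.663 in

ΔR = 33.99 − 13.48 = 20.51 ft²·°F·h/BTU
L = ΔR / (R/in) = 20.51/3.622 = 5.6626 in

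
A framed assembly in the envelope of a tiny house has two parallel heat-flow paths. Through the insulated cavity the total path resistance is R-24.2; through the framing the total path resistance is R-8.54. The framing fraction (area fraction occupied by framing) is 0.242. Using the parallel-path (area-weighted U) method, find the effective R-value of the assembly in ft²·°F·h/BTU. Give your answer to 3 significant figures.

16.8 ft²·°F·h/BTU

U_eff = 0.758/24.2 + 0.242/8.54 = 0.03132 + 0.02834 = 0.05966
R_eff = 1/U_eff = 16.76 ft²·°F·h/BTU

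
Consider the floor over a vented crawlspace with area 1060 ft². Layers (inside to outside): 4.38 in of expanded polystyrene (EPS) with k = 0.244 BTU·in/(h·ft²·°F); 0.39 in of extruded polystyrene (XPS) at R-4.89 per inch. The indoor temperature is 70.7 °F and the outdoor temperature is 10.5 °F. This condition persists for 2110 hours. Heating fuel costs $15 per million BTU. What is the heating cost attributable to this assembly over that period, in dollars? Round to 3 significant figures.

4.38/0.244 = 17.95
0.39 × 4.89 = 1.907
R_total = 17.95 + 1.907 = 19.86 ft²·°F·h/BTU
Q = 1060 × (70.7 − 10.5) / 19.86 = 3213 BTU/h
E = 3213 × 2110 = 6780000 BTU
Cost = 6780000/10⁶ × 15 = $101.7

102 dollars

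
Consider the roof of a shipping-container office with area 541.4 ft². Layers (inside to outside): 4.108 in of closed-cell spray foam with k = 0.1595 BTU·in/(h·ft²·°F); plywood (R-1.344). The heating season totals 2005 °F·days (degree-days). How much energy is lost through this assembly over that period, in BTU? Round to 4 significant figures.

961400 BTU

4.108/0.1595 = 25.755
R_total = 25.755 + 1.344 = 27.099 ft²·°F·h/BTU
E = A × HDD × 24 / R = 541.4 × 2005 × 24 / 27.099 = 961350 BTU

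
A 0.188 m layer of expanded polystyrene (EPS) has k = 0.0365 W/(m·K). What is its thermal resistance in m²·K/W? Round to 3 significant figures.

R = L/k = 0.188/0.0365 = 5.151 m²·K/W

5.15 m²·K/W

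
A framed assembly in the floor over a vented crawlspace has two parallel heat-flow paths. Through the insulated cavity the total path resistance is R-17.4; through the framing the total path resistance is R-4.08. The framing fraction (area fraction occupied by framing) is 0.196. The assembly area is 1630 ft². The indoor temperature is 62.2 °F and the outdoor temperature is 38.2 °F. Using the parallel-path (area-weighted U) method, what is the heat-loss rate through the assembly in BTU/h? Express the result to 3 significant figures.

3690 BTU/h

U_eff = 0.804/17.4 + 0.196/4.08 = 0.04621 + 0.04804 = 0.09425
R_eff = 1/U_eff = 10.61 ft²·°F·h/BTU
Q = 1630 × (62.2 − 38.2) / 10.61 = 3687 BTU/h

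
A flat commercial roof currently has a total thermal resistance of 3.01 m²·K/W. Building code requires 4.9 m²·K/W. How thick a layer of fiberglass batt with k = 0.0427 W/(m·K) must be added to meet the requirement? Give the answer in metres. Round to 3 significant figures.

0.0807 m

ΔR = 4.9 − 3.01 = 1.89 m²·K/W
L = ΔR × k = 1.89 × 0.0427 = 0.0807 m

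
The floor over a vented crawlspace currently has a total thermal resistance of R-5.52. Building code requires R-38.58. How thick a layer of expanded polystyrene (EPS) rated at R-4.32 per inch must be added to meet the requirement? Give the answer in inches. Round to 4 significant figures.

ΔR = 38.58 − 5.52 = 33.06 ft²·°F·h/BTU
L = ΔR / (R/in) = 33.06/4.32 = 7.6528 in

7.653 in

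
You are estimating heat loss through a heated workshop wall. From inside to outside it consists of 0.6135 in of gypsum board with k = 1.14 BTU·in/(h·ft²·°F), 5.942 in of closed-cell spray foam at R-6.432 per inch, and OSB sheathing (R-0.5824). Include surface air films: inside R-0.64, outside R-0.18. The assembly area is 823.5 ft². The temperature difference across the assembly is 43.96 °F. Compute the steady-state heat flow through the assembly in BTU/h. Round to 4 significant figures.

0.6135/1.14 = 0.53816
5.942 × 6.432 = 38.219
R_total = 0.64 + 0.53816 + 38.219 + 0.5824 + 0.18 = 40.16 ft²·°F·h/BTU
Q = A·ΔT/R = 823.5 × 43.96 / 40.16 = 901.43 BTU/h

901.4 BTU/h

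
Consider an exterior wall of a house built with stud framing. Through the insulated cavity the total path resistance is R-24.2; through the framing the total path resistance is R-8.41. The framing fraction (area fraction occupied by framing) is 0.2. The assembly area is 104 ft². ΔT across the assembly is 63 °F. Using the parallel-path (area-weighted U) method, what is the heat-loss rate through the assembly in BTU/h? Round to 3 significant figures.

372 BTU/h

U_eff = 0.8/24.2 + 0.2/8.41 = 0.03306 + 0.02378 = 0.05684
R_eff = 1/U_eff = 17.59 ft²·°F·h/BTU
Q = 104 × 63 / 17.59 = 372.4 BTU/h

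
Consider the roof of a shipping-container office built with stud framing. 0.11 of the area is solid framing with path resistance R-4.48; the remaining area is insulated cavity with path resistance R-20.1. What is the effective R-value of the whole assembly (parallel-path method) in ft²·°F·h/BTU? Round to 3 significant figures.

U_eff = 0.89/20.1 + 0.11/4.48 = 0.04428 + 0.02455 = 0.06883
R_eff = 1/U_eff = 14.53 ft²·°F·h/BTU

14.5 ft²·°F·h/BTU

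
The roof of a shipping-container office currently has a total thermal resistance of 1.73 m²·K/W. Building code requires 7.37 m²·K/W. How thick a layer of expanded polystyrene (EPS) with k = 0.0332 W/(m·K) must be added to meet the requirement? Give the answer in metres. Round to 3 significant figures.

0.187 m

ΔR = 7.37 − 1.73 = 5.64 m²·K/W
L = ΔR × k = 5.64 × 0.0332 = 0.1872 m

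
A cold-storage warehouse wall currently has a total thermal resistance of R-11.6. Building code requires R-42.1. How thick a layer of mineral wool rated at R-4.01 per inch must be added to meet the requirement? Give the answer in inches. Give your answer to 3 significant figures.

ΔR = 42.1 − 11.6 = 30.5 ft²·°F·h/BTU
L = ΔR / (R/in) = 30.5/4.01 = 7.606 in

7.61 in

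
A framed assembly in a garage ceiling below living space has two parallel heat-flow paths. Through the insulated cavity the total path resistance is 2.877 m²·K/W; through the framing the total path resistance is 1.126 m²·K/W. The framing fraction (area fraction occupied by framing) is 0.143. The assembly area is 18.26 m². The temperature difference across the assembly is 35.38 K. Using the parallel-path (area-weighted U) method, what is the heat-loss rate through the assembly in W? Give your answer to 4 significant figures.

U_eff = 0.857/2.877 + 0.143/1.126 = 0.29788 + 0.127 = 0.42488
R_eff = 1/U_eff = 2.3536 m²·K/W
Q = 18.26 × 35.38 / 2.3536 = 274.49 W

274.5 W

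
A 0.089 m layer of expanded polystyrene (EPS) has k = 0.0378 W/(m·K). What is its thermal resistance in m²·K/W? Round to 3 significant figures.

R = L/k = 0.089/0.0378 = 2.354 m²·K/W

2.35 m²·K/W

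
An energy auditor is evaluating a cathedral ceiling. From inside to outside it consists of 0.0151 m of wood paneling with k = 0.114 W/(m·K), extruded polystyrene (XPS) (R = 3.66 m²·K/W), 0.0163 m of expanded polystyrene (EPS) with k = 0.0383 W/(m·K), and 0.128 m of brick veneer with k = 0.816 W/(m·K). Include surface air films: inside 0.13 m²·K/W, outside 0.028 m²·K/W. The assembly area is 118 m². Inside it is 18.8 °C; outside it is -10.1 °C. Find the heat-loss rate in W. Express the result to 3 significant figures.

752 W

0.0151/0.114 = 0.1325
0.0163/0.0383 = 0.4256
0.128/0.816 = 0.1569
R_total = 0.13 + 0.1325 + 3.66 + 0.4256 + 0.1569 + 0.028 = 4.533 m²·K/W
Q = A·ΔT/R = 118 × (18.8 − (-10.1)) / 4.533 = 752.3 W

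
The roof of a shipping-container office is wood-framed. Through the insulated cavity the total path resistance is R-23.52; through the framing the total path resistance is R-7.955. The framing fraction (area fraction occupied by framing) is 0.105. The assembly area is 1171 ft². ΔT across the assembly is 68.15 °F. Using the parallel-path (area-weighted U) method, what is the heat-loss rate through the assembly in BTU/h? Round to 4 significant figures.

U_eff = 0.895/23.52 + 0.105/7.955 = 0.038053 + 0.013199 = 0.051252
R_eff = 1/U_eff = 19.511 ft²·°F·h/BTU
Q = 1171 × 68.15 / 19.511 = 4090.1 BTU/h

4090 BTU/h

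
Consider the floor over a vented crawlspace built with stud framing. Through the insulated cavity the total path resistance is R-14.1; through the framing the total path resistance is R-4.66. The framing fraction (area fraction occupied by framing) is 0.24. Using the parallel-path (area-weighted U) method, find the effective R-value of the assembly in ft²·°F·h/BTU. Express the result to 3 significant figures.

9.49 ft²·°F·h/BTU

U_eff = 0.76/14.1 + 0.24/4.66 = 0.0539 + 0.0515 = 0.1054
R_eff = 1/U_eff = 9.487 ft²·°F·h/BTU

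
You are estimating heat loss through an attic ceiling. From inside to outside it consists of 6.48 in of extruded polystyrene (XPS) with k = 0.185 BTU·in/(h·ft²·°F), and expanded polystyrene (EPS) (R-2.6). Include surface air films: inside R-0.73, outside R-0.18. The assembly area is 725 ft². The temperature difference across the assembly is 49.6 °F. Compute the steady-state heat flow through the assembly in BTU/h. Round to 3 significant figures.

6.48/0.185 = 35.03
R_total = 0.73 + 35.03 + 2.6 + 0.18 = 38.54 ft²·°F·h/BTU
Q = A·ΔT/R = 725 × 49.6 / 38.54 = 933.1 BTU/h

933 BTU/h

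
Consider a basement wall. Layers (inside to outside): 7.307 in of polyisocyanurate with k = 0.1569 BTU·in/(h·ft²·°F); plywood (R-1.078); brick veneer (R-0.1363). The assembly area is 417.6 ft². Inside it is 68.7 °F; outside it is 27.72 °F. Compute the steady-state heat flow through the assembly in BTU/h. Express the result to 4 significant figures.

358.1 BTU/h

7.307/0.1569 = 46.571
R_total = 46.571 + 1.078 + 0.1363 = 47.785 ft²·°F·h/BTU
Q = A·ΔT/R = 417.6 × (68.7 − 27.72) / 47.785 = 358.13 BTU/h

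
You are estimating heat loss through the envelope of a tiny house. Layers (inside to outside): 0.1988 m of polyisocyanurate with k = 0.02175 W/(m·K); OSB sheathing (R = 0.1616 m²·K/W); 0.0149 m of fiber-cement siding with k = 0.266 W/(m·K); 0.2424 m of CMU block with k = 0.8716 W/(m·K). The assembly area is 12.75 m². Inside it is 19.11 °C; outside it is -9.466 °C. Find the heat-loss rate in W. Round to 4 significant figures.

0.1988/0.02175 = 9.1402
0.0149/0.266 = 0.056015
0.2424/0.8716 = 0.27811
R_total = 9.1402 + 0.1616 + 0.056015 + 0.27811 = 9.636 m²·K/W
Q = A·ΔT/R = 12.75 × (19.11 − (-9.466)) / 9.636 = 37.811 W

37.81 W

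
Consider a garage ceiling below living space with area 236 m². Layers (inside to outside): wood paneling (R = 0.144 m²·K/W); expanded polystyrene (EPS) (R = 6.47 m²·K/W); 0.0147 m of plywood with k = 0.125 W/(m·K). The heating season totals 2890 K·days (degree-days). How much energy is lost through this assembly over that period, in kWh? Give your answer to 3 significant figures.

2430 kWh

0.0147/0.125 = 0.1176
R_total = 0.144 + 6.47 + 0.1176 = 6.732 m²·K/W
E = A × HDD × 24 / R / 1000 = 236 × 2890 × 24 / 6.732 / 1000 = 2432 kWh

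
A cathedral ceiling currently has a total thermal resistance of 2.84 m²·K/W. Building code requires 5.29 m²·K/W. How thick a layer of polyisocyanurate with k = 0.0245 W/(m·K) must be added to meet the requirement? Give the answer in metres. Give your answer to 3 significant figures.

0.0600 m

ΔR = 5.29 − 2.84 = 2.45 m²·K/W
L = ΔR × k = 2.45 × 0.0245 = 0.06003 m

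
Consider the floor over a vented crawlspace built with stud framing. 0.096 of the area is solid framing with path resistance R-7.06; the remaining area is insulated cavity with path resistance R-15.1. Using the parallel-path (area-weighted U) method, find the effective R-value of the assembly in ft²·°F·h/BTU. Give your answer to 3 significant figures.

U_eff = 0.904/15.1 + 0.096/7.06 = 0.05987 + 0.0136 = 0.07347
R_eff = 1/U_eff = 13.61 ft²·°F·h/BTU

13.6 ft²·°F·h/BTU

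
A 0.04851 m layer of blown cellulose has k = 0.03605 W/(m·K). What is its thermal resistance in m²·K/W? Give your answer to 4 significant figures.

R = L/k = 0.04851/0.03605 = 1.3456 m²·K/W

1.346 m²·K/W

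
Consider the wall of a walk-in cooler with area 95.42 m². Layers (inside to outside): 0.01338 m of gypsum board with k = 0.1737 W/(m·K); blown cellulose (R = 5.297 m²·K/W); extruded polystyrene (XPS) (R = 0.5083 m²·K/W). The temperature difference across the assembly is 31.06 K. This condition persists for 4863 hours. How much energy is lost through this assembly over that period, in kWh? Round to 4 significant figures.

2450 kWh

0.01338/0.1737 = 0.077029
R_total = 0.077029 + 5.297 + 0.5083 = 5.8823 m²·K/W
Q = 95.42 × 31.06 / 5.8823 = 503.84 W
E = 503.84 W × 4863 h / 1000 = 2450.2 kWh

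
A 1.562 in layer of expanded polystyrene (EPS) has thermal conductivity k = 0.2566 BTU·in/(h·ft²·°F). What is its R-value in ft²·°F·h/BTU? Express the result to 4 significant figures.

6.087 ft²·°F·h/BTU

R = L/k = 1.562/0.2566 = 6.0873 ft²·°F·h/BTU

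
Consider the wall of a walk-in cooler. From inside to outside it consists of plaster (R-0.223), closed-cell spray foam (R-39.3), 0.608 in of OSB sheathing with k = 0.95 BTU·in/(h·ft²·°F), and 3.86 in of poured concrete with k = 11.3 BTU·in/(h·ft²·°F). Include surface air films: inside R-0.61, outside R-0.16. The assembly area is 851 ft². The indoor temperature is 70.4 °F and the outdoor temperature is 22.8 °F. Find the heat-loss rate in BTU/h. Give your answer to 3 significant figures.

0.608/0.95 = 0.64
3.86/11.3 = 0.3416
R_total = 0.61 + 0.223 + 39.3 + 0.64 + 0.3416 + 0.16 = 41.27 ft²·°F·h/BTU
Q = A·ΔT/R = 851 × (70.4 − 22.8) / 41.27 = 981.4 BTU/h

981 BTU/h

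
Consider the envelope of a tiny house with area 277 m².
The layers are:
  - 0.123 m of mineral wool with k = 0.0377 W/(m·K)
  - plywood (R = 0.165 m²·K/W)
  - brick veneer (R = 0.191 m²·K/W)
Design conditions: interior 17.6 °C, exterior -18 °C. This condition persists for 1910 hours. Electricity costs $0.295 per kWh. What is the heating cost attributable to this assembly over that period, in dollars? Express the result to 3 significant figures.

0.123/0.0377 = 3.263
R_total = 3.263 + 0.165 + 0.191 = 3.619 m²·K/W
Q = 277 × (17.6 − (-18)) / 3.619 = 2725 W
E = 2725 W × 1910 h / 1000 = 5205 kWh
Cost = 5205 × 0.295 = $1535

1540 dollars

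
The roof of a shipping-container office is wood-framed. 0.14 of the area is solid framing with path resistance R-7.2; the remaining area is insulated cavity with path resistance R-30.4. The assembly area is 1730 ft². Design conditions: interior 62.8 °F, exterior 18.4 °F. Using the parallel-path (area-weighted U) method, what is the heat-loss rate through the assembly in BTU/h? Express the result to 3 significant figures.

U_eff = 0.86/30.4 + 0.14/7.2 = 0.02829 + 0.01944 = 0.04773
R_eff = 1/U_eff = 20.95 ft²·°F·h/BTU
Q = 1730 × (62.8 − 18.4) / 20.95 = 3667 BTU/h

3670 BTU/h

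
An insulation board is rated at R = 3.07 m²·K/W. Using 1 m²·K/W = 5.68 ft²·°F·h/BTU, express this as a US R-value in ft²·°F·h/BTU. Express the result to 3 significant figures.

R_US = 3.07 × 5.68 = 17.44

17.4 ft²·°F·h/BTU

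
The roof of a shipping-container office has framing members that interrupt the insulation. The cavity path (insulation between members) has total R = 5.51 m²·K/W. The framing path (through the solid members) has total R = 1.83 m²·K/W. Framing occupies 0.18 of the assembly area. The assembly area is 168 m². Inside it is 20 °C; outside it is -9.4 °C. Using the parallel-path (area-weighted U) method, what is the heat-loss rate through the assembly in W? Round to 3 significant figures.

U_eff = 0.82/5.51 + 0.18/1.83 = 0.1488 + 0.09836 = 0.2472
R_eff = 1/U_eff = 4.046 m²·K/W
Q = 168 × (20 − (-9.4)) / 4.046 = 1221 W

1220 W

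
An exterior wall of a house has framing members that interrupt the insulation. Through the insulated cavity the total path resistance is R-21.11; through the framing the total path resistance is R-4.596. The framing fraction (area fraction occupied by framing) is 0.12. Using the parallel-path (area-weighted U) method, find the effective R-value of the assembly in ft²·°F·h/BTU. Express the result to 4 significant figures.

U_eff = 0.88/21.11 + 0.12/4.596 = 0.041686 + 0.02611 = 0.067796
R_eff = 1/U_eff = 14.75 ft²·°F·h/BTU

14.75 ft²·°F·h/BTU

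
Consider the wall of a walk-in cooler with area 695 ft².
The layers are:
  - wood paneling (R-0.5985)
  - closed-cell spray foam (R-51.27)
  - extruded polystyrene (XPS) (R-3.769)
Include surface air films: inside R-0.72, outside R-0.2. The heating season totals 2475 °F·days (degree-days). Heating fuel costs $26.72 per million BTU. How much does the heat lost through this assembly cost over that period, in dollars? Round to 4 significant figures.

19.50 dollars

R_total = 0.72 + 0.5985 + 51.27 + 3.769 + 0.2 = 56.558 ft²·°F·h/BTU
E = A × HDD × 24 / R = 695 × 2475 × 24 / 56.558 = 729930 BTU
Cost = 729930/10⁶ × 26.72 = $19.504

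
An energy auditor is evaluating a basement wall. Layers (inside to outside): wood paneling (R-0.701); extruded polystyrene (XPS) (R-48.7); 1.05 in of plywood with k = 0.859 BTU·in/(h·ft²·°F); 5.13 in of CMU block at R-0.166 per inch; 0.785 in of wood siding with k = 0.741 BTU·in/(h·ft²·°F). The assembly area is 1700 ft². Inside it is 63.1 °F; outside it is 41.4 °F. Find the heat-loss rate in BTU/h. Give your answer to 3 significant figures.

702 BTU/h

1.05/0.859 = 1.222
5.13 × 0.166 = 0.8516
0.785/0.741 = 1.059
R_total = 0.701 + 48.7 + 1.222 + 0.8516 + 1.059 = 52.53 ft²·°F·h/BTU
Q = A·ΔT/R = 1700 × (63.1 − 41.4) / 52.53 = 702.2 BTU/h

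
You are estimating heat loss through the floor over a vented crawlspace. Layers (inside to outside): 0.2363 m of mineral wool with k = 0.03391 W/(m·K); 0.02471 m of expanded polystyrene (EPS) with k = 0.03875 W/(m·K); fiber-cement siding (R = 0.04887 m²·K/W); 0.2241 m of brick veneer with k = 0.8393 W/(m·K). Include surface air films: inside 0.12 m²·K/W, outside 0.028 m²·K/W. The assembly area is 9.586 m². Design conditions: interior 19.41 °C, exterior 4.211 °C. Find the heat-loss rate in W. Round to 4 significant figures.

0.2363/0.03391 = 6.9684
0.02471/0.03875 = 0.63768
0.2241/0.8393 = 0.26701
R_total = 0.12 + 6.9684 + 0.63768 + 0.04887 + 0.26701 + 0.028 = 8.07 m²·K/W
Q = A·ΔT/R = 9.586 × (19.41 − 4.211) / 8.07 = 18.054 W

18.05 W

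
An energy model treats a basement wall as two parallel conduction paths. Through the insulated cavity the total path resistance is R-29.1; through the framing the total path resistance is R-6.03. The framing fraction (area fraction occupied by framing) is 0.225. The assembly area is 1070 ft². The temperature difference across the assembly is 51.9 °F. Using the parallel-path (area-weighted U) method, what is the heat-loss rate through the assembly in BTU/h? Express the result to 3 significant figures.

U_eff = 0.775/29.1 + 0.225/6.03 = 0.02663 + 0.03731 = 0.06395
R_eff = 1/U_eff = 15.64 ft²·°F·h/BTU
Q = 1070 × 51.9 / 15.64 = 3551 BTU/h

3550 BTU/h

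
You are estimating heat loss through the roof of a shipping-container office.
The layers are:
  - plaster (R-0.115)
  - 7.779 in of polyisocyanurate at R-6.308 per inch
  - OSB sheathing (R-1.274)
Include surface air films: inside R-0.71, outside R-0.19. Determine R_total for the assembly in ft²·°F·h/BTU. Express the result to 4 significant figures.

51.36 ft²·°F·h/BTU

7.779 × 6.308 = 49.07
R_total = 0.71 + 0.115 + 49.07 + 1.274 + 0.19 = 51.359 ft²·°F·h/BTU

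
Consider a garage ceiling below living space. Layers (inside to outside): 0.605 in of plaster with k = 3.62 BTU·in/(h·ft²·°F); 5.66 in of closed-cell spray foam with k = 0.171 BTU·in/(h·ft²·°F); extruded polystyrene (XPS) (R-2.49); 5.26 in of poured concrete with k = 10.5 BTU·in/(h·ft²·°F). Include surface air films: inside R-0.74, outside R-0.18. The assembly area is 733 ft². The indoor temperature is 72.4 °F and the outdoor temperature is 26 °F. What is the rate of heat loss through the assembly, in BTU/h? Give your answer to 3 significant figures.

915 BTU/h

0.605/3.62 = 0.1671
5.66/0.171 = 33.1
5.26/10.5 = 0.501
R_total = 0.74 + 0.1671 + 33.1 + 2.49 + 0.501 + 0.18 = 37.18 ft²·°F·h/BTU
Q = A·ΔT/R = 733 × (72.4 − 26) / 37.18 = 914.8 BTU/h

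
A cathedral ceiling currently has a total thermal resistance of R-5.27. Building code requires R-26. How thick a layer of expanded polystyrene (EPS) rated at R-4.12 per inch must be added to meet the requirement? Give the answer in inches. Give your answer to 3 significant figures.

5.03 in

ΔR = 26 − 5.27 = 20.73 ft²·°F·h/BTU
L = ΔR / (R/in) = 20.73/4.12 = 5.032 in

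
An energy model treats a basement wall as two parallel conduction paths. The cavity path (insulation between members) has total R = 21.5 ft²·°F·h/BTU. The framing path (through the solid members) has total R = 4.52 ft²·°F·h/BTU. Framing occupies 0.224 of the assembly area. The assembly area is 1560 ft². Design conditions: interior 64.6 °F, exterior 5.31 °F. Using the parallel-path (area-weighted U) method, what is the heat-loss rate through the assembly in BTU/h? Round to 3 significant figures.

U_eff = 0.776/21.5 + 0.224/4.52 = 0.03609 + 0.04956 = 0.08565
R_eff = 1/U_eff = 11.68 ft²·°F·h/BTU
Q = 1560 × (64.6 − 5.31) / 11.68 = 7922 BTU/h

7920 BTU/h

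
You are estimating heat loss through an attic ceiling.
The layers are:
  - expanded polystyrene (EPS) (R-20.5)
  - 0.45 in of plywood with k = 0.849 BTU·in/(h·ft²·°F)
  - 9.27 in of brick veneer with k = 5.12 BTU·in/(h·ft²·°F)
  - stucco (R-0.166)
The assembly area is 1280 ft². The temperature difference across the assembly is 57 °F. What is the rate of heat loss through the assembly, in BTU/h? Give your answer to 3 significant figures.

3170 BTU/h

0.45/0.849 = 0.53
9.27/5.12 = 1.811
R_total = 20.5 + 0.53 + 1.811 + 0.166 = 23.01 ft²·°F·h/BTU
Q = A·ΔT/R = 1280 × 57 / 23.01 = 3171 BTU/h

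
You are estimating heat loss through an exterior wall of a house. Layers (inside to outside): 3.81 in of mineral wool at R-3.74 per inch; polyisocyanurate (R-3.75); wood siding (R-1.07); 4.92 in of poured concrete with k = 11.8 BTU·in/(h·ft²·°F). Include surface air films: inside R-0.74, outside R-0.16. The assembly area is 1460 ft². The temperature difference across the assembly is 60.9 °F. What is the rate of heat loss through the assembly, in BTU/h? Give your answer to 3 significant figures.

3.81 × 3.74 = 14.25
4.92/11.8 = 0.4169
R_total = 0.74 + 14.25 + 3.75 + 1.07 + 0.4169 + 0.16 = 20.39 ft²·°F·h/BTU
Q = A·ΔT/R = 1460 × 60.9 / 20.39 = 4361 BTU/h

4360 BTU/h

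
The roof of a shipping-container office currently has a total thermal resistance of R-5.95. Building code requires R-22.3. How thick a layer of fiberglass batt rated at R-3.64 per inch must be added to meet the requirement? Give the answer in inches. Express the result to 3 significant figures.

4.49 in

ΔR = 22.3 − 5.95 = 16.35 ft²·°F·h/BTU
L = ΔR / (R/in) = 16.35/3.64 = 4.492 in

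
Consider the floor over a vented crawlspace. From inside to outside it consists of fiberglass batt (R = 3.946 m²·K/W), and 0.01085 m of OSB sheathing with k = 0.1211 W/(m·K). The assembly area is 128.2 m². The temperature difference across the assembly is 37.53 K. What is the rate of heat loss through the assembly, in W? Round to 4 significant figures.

1192 W

0.01085/0.1211 = 0.089595
R_total = 3.946 + 0.089595 = 4.0356 m²·K/W
Q = A·ΔT/R = 128.2 × 37.53 / 4.0356 = 1192.2 W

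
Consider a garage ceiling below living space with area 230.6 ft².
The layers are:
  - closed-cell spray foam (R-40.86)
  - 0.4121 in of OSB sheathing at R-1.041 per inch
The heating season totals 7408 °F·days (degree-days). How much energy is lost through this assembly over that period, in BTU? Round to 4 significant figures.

993000 BTU

0.4121 × 1.041 = 0.429
R_total = 40.86 + 0.429 = 41.289 ft²·°F·h/BTU
E = A × HDD × 24 / R = 230.6 × 7408 × 24 / 41.289 = 992970 BTU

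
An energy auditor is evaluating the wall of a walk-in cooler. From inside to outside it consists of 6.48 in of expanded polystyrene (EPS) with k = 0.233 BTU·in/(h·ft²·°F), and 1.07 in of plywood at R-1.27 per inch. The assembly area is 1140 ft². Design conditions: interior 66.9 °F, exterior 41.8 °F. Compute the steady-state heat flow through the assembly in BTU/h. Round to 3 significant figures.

6.48/0.233 = 27.81
1.07 × 1.27 = 1.359
R_total = 27.81 + 1.359 = 29.17 ft²·°F·h/BTU
Q = A·ΔT/R = 1140 × (66.9 − 41.8) / 29.17 = 980.9 BTU/h

981 BTU/h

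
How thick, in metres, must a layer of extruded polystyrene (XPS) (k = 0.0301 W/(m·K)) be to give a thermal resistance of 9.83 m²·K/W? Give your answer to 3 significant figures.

L = R·k = 9.83 × 0.0301 = 0.2959 m

0.296 m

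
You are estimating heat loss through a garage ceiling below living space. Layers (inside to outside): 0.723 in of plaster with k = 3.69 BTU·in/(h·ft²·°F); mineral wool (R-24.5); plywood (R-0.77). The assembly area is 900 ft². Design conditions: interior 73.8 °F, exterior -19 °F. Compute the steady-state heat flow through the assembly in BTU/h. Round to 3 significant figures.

3280 BTU/h

0.723/3.69 = 0.1959
R_total = 0.1959 + 24.5 + 0.77 = 25.47 ft²·°F·h/BTU
Q = A·ΔT/R = 900 × (73.8 − (-19)) / 25.47 = 3280 BTU/h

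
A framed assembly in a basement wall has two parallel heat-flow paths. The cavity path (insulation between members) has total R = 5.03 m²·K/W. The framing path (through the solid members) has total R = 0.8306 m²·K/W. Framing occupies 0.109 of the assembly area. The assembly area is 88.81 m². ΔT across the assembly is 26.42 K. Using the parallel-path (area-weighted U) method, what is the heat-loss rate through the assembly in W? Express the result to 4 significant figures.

723.5 W

U_eff = 0.891/5.03 + 0.109/0.8306 = 0.17714 + 0.13123 = 0.30837
R_eff = 1/U_eff = 3.2429 m²·K/W
Q = 88.81 × 26.42 / 3.2429 = 723.54 W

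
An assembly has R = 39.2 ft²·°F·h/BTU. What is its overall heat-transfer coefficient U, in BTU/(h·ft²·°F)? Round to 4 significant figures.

0.02551 BTU/(h·ft²·°F)

U = 1/R = 1/39.2 = 0.02551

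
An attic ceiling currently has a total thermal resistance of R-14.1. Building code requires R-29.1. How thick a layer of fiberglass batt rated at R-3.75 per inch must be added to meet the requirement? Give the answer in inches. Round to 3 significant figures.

ΔR = 29.1 − 14.1 = 15 ft²·°F·h/BTU
L = ΔR / (R/in) = 15/3.75 = 4 in

4.00 in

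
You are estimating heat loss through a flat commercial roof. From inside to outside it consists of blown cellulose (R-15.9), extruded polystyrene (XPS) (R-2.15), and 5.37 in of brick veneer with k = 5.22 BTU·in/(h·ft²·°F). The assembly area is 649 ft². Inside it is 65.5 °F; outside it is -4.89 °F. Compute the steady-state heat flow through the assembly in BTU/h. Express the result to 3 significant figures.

2390 BTU/h

5.37/5.22 = 1.029
R_total = 15.9 + 2.15 + 1.029 = 19.08 ft²·°F·h/BTU
Q = A·ΔT/R = 649 × (65.5 − (-4.89)) / 19.08 = 2394 BTU/h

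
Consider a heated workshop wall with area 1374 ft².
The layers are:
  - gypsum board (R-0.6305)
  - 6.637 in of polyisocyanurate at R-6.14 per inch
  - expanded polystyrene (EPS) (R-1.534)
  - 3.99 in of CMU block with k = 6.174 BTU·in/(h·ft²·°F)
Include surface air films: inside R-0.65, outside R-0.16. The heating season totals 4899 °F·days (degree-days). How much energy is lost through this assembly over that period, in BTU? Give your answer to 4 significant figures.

6.637 × 6.14 = 40.751
3.99/6.174 = 0.64626
R_total = 0.65 + 0.6305 + 40.751 + 1.534 + 0.64626 + 0.16 = 44.372 ft²·°F·h/BTU
E = A × HDD × 24 / R = 1374 × 4899 × 24 / 44.372 = 3640800 BTU

3641000 BTU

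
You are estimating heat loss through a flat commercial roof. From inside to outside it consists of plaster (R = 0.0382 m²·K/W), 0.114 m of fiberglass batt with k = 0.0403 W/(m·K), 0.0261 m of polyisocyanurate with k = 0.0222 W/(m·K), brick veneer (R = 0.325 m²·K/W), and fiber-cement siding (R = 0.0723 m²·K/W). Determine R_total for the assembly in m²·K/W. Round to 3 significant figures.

0.114/0.0403 = 2.829
0.0261/0.0222 = 1.176
R_total = 0.0382 + 2.829 + 1.176 + 0.325 + 0.0723 = 4.44 m²·K/W

4.44 m²·K/W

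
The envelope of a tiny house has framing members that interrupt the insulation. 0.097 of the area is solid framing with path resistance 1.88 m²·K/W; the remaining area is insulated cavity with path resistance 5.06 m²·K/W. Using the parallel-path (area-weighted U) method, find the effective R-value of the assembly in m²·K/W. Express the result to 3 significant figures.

4.35 m²·K/W

U_eff = 0.903/5.06 + 0.097/1.88 = 0.1785 + 0.0516 = 0.2301
R_eff = 1/U_eff = 4.347 m²·K/W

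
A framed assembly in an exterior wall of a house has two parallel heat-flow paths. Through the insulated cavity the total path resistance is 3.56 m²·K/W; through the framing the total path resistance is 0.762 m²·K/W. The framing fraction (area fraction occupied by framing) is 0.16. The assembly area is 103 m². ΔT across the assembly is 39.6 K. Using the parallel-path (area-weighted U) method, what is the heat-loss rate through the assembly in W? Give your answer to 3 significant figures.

1820 W

U_eff = 0.84/3.56 + 0.16/0.762 = 0.236 + 0.21 = 0.4459
R_eff = 1/U_eff = 2.243 m²·K/W
Q = 103 × 39.6 / 2.243 = 1819 W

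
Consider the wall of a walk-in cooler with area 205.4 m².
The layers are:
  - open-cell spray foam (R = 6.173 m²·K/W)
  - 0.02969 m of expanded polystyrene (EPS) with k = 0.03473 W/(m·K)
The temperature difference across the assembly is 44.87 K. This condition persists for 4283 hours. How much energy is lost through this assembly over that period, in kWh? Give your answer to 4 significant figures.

5617 kWh

0.02969/0.03473 = 0.85488
R_total = 6.173 + 0.85488 = 7.0279 m²·K/W
Q = 205.4 × 44.87 / 7.0279 = 1311.4 W
E = 1311.4 W × 4283 h / 1000 = 5616.7 kWh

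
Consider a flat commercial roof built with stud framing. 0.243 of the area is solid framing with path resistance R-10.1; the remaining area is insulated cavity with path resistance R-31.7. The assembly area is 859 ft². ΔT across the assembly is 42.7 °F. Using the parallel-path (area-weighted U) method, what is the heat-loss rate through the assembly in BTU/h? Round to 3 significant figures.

1760 BTU/h

U_eff = 0.757/31.7 + 0.243/10.1 = 0.02388 + 0.02406 = 0.04794
R_eff = 1/U_eff = 20.86 ft²·°F·h/BTU
Q = 859 × 42.7 / 20.86 = 1758 BTU/h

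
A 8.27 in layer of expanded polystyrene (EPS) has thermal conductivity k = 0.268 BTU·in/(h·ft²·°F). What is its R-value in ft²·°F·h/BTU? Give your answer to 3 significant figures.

30.9 ft²·°F·h/BTU

R = L/k = 8.27/0.268 = 30.86 ft²·°F·h/BTU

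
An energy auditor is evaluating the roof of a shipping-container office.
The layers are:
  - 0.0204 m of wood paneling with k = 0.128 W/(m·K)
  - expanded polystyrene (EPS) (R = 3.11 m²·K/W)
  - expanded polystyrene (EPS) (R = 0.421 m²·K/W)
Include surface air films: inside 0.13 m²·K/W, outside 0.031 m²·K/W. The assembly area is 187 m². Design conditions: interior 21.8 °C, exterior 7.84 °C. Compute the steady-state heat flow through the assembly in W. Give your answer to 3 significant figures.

0.0204/0.128 = 0.1594
R_total = 0.13 + 0.1594 + 3.11 + 0.421 + 0.031 = 3.851 m²·K/W
Q = A·ΔT/R = 187 × (21.8 − 7.84) / 3.851 = 677.8 W

678 W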